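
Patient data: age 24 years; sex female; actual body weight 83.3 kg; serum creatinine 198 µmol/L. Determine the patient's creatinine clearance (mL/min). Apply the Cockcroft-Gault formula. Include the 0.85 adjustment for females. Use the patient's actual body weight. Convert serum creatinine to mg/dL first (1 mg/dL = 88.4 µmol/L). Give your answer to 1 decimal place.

50.9 mL/min

SCr = 198 / 88.4 = 2.24 mg/dL
CrCl = (140 − 24) × 83.3 / (72 × 2.24) × 0.85 = 9662.8 / 161.28 × 0.85 ≈ 50.9 mL/min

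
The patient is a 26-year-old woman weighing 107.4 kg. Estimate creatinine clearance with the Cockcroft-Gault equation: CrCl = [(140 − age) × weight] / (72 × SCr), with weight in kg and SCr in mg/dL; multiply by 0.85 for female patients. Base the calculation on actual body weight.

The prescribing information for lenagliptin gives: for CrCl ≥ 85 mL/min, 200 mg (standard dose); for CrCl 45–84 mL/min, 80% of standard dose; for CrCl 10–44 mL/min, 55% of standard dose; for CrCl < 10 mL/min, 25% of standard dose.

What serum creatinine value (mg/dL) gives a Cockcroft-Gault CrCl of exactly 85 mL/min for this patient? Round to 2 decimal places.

1.70 mg/dL

Standard dose requires CrCl ≥ 85 mL/min.
Set (140 − 26) × 107.4 × 0.85 / (72 × SCr) = 85
SCr = (140 − 26) × 107.4 × 0.85 / (72 × 85) = 1.700 mg/dL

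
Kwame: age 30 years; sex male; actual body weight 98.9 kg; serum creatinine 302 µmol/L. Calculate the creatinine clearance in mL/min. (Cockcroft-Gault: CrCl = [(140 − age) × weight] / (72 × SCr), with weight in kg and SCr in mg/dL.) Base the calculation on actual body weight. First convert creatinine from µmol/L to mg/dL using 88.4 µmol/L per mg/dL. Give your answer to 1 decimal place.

44.2 mL/min

SCr = 302 / 88.4 = 3.416 mg/dL
CrCl = (140 − 30) × 98.9 / (72 × 3.416) = 10879.0 / 245.95 ≈ 44.2 mL/min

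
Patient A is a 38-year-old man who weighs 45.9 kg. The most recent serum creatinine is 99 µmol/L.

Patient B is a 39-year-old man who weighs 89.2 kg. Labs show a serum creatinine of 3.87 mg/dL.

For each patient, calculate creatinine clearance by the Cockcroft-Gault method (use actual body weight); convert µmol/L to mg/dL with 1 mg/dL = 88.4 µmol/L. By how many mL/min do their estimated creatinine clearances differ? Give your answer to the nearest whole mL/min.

Patient A: SCr = 99 / 88.4 = 1.12 mg/dL
Patient A: CrCl = (140 − 38) × 45.9 / (72 × 1.12) = 4681.8 / 80.64 ≈ 58.1 mL/min
Patient B: CrCl = (140 − 39) × 89.2 / (72 × 3.87) = 9009.2 / 278.64 ≈ 32.3 mL/min
|58.1 − 32.3| = 25.8 mL/min

26 mL/min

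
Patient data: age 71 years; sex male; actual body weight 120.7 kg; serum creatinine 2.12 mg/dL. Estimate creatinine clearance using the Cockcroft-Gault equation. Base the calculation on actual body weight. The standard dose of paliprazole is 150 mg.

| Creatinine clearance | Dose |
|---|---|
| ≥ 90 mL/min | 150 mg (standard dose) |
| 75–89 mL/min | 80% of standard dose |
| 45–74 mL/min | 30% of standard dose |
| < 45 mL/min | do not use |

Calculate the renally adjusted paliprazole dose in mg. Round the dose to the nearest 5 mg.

CrCl = (140 − 71) × 120.7 / (72 × 2.12) = 8328.3 / 152.64 ≈ 54.6 mL/min
CrCl ≈ 55 mL/min → bracket 45–74 mL/min.
30% of 150 mg = 45 mg

45 mg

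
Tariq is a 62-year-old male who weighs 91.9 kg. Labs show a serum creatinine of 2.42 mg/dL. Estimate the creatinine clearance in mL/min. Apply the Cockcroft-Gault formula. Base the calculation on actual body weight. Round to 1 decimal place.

41.1 mL/min

CrCl = (140 − 62) × 91.9 / (72 × 2.42) = 7168.2 / 174.24 ≈ 41.1 mL/min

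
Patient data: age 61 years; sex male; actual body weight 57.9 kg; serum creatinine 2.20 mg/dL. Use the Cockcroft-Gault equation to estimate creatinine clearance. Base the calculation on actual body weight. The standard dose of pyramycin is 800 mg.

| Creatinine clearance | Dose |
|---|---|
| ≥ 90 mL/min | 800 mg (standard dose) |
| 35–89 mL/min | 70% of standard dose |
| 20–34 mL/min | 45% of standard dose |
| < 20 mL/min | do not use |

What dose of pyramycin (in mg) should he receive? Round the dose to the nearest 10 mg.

CrCl = (140 − 61) × 57.9 / (72 × 2.2) = 4574.1 / 158.40 ≈ 28.9 mL/min
CrCl ≈ 29 mL/min → bracket 20–34 mL/min.
45% of 800 mg = 360 mg

360 mg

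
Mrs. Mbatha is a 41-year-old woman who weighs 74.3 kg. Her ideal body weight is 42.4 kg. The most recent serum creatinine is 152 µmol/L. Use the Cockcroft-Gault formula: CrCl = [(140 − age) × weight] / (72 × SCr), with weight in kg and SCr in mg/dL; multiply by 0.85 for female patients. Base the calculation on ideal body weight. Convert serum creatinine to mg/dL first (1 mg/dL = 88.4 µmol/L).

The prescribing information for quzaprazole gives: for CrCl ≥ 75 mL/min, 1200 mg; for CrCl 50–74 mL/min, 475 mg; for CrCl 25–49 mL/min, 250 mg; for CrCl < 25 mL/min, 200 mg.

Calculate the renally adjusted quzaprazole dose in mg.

SCr = 152 / 88.4 = 1.719 mg/dL
CrCl = (140 − 41) × 42.4 / (72 × 1.719) × 0.85 = 4197.6 / 123.77 × 0.85 ≈ 28.8 mL/min
CrCl ≈ 29 mL/min → bracket 25–49 mL/min.
Dose for this bracket: 250 mg.

250 mg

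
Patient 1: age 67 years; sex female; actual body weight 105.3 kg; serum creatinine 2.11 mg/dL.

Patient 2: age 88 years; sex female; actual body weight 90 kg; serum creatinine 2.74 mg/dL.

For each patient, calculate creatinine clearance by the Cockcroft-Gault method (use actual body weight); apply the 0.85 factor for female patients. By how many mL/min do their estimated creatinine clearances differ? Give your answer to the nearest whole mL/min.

23 mL/min

Patient 1: CrCl = (140 − 67) × 105.3 / (72 × 2.11) × 0.85 = 7686.9 / 151.92 × 0.85 ≈ 43.0 mL/min
Patient 2: CrCl = (140 − 88) × 90 / (72 × 2.74) × 0.85 = 4680.0 / 197.28 × 0.85 ≈ 20.2 mL/min
|43.0 − 20.2| = 22.8 mL/min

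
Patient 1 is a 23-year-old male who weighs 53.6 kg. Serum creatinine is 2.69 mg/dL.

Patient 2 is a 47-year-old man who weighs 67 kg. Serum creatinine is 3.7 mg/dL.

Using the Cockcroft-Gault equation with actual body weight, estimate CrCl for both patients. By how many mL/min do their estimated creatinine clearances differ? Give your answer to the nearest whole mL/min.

Patient 1: CrCl = (140 − 23) × 53.6 / (72 × 2.69) = 6271.2 / 193.68 ≈ 32.4 mL/min
Patient 2: CrCl = (140 − 47) × 67 / (72 × 3.7) = 6231.0 / 266.40 ≈ 23.4 mL/min
|32.4 − 23.4| = 9.0 mL/min

9 mL/min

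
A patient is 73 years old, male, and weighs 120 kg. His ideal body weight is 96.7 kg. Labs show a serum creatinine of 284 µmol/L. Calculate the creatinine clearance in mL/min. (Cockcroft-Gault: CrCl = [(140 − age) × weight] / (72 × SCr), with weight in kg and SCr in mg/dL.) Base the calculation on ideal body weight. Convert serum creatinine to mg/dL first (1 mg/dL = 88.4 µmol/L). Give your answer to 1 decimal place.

28.0 mL/min

SCr = 284 / 88.4 = 3.213 mg/dL
CrCl = (140 − 73) × 96.7 / (72 × 3.213) = 6478.9 / 231.34 ≈ 28.0 mL/min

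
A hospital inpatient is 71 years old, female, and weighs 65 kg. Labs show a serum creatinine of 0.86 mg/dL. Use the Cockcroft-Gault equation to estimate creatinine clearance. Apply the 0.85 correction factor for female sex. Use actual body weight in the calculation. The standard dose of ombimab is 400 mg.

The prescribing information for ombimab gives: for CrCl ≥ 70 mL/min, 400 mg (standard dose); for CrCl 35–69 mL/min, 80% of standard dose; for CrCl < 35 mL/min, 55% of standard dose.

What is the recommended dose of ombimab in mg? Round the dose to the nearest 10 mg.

CrCl = (140 − 71) × 65 / (72 × 0.86) × 0.85 = 4485.0 / 61.92 × 0.85 ≈ 61.6 mL/min
CrCl ≈ 62 mL/min → bracket 35–69 mL/min.
80% of 400 mg = 320 mg

320 mg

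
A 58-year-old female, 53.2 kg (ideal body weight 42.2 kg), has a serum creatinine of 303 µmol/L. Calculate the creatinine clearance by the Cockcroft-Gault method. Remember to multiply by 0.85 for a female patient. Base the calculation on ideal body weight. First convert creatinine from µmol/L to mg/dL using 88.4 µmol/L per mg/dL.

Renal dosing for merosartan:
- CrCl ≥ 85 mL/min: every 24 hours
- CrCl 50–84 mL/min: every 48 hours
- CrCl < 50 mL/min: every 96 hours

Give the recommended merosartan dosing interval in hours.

every 96 hours

SCr = 303 / 88.4 = 3.428 mg/dL
CrCl = (140 − 58) × 42.2 / (72 × 3.428) × 0.85 = 3460.4 / 246.82 × 0.85 ≈ 11.9 mL/min
CrCl ≈ 12 mL/min → bracket < 50 mL/min → every 96 hours.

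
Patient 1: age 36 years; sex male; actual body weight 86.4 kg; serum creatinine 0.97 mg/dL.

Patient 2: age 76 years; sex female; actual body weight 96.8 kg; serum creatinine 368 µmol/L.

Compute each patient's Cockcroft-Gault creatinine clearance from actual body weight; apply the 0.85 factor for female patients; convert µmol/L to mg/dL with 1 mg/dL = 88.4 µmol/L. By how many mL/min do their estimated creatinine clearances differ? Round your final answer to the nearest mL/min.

111 mL/min

Patient 1: CrCl = (140 − 36) × 86.4 / (72 × 0.97) = 8985.6 / 69.84 ≈ 128.7 mL/min
Patient 2: SCr = 368 / 88.4 = 4.163 mg/dL
Patient 2: CrCl = (140 − 76) × 96.8 / (72 × 4.163) × 0.85 = 6195.2 / 299.74 × 0.85 ≈ 17.6 mL/min
|128.7 − 17.6| = 111.1 mL/min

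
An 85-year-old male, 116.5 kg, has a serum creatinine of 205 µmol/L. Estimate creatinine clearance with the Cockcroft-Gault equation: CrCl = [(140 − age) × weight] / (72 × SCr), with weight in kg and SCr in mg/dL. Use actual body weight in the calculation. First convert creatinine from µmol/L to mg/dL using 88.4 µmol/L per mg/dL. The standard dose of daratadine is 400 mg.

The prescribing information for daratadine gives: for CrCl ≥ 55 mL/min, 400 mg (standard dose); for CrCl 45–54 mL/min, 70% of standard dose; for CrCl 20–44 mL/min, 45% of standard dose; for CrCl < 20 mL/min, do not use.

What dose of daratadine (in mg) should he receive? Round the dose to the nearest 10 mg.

180 mg

SCr = 205 / 88.4 = 2.319 mg/dL
CrCl = (140 − 85) × 116.5 / (72 × 2.319) = 6407.5 / 166.97 ≈ 38.4 mL/min
CrCl ≈ 38 mL/min → bracket 20–44 mL/min.
45% of 400 mg = 180 mg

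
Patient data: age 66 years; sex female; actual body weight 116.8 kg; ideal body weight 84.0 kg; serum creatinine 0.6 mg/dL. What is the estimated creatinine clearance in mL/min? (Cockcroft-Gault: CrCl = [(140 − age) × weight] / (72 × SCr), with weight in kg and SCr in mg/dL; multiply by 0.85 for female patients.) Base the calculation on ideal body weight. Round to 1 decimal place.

CrCl = (140 − 66) × 84 / (72 × 0.6) × 0.85 = 6216.0 / 43.20 × 0.85 ≈ 122.3 mL/min

122.3 mL/min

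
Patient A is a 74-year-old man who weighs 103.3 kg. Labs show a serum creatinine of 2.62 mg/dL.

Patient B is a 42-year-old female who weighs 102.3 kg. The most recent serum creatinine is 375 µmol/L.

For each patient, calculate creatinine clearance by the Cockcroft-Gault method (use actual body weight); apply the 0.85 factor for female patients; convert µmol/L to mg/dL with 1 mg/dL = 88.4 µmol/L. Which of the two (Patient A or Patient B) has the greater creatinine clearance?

Patient A: CrCl = (140 − 74) × 103.3 / (72 × 2.62) = 6817.8 / 188.64 ≈ 36.1 mL/min
Patient B: SCr = 375 / 88.4 = 4.242 mg/dL
Patient B: CrCl = (140 − 42) × 102.3 / (72 × 4.242) × 0.85 = 10025.4 / 305.42 × 0.85 ≈ 27.9 mL/min
36.1 vs 27.9 mL/min → Patient A is higher.

Patient A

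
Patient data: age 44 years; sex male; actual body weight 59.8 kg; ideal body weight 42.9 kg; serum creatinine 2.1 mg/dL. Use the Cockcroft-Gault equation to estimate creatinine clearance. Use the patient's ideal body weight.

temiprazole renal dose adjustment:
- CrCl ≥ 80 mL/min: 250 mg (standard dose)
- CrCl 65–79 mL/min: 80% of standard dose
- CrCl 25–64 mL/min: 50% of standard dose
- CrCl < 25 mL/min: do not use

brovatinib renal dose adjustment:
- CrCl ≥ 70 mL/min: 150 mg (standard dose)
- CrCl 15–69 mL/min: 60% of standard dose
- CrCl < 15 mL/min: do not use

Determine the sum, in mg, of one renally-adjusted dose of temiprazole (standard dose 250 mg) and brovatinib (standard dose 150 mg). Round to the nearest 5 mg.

215 mg

CrCl = (140 − 44) × 42.9 / (72 × 2.1) = 4118.4 / 151.20 ≈ 27.2 mL/min
CrCl ≈ 27 mL/min.
temiprazole: 25–64 mL/min → 50% of 250 mg = 125 mg.
brovatinib: 15–69 mL/min → 60% of 150 mg = 90 mg.
Total = 125 + 90 = 215 mg.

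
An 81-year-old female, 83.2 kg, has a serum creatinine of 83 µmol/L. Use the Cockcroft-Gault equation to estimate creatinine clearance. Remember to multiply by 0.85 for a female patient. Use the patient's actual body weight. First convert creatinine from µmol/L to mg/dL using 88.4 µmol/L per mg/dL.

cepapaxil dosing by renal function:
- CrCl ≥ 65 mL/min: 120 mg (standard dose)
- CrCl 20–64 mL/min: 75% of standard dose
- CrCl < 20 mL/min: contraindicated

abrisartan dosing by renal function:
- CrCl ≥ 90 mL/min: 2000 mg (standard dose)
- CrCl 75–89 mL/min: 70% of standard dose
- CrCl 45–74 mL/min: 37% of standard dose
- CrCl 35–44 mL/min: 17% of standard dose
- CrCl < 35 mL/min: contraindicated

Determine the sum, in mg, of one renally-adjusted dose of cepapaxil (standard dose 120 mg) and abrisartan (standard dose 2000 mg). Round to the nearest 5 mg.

SCr = 83 / 88.4 = 0.939 mg/dL
CrCl = (140 − 81) × 83.2 / (72 × 0.939) × 0.85 = 4908.8 / 67.61 × 0.85 ≈ 61.7 mL/min
CrCl ≈ 62 mL/min.
cepapaxil: 20–64 mL/min → 75% of 120 mg = 90 mg.
abrisartan: 45–74 mL/min → 37% of 2000 mg = 740 mg.
Total = 90 + 740 = 830 mg.

830 mg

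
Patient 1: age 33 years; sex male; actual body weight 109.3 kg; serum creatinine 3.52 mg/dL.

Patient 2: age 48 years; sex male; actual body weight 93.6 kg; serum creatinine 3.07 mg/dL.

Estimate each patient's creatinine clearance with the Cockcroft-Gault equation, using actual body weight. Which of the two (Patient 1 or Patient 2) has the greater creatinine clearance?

Patient 1

Patient 1: CrCl = (140 − 33) × 109.3 / (72 × 3.52) = 11695.1 / 253.44 ≈ 46.1 mL/min
Patient 2: CrCl = (140 − 48) × 93.6 / (72 × 3.07) = 8611.2 / 221.04 ≈ 39.0 mL/min
46.1 vs 39.0 mL/min → Patient 1 is higher.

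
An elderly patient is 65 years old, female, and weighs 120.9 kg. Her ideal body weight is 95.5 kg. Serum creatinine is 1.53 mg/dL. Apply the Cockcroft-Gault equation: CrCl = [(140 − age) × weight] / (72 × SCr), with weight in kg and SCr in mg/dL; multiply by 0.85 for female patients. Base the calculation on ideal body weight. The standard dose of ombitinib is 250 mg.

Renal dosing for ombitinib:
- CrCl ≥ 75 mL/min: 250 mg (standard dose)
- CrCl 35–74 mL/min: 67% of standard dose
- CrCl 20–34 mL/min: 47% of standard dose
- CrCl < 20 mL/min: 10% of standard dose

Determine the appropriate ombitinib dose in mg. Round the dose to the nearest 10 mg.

CrCl = (140 − 65) × 95.5 / (72 × 1.53) × 0.85 = 7162.5 / 110.16 × 0.85 ≈ 55.3 mL/min
CrCl ≈ 55 mL/min → bracket 35–74 mL/min.
67% of 250 mg = 167.5 mg → 170 mg

170 mg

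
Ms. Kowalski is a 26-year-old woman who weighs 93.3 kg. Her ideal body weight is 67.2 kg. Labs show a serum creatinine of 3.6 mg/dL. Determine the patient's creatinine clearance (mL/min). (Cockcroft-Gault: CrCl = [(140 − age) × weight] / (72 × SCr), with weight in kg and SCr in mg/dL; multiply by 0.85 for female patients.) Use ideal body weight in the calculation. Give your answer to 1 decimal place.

CrCl = (140 − 26) × 67.2 / (72 × 3.6) × 0.85 = 7660.8 / 259.20 × 0.85 ≈ 25.1 mL/min

25.1 mL/min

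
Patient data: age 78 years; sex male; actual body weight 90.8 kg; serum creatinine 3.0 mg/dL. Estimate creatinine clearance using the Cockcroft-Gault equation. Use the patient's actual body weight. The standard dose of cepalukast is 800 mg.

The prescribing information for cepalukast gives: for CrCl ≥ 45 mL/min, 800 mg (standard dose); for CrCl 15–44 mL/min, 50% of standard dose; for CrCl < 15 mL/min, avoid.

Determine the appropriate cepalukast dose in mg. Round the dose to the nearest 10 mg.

CrCl = (140 − 78) × 90.8 / (72 × 3) = 5629.6 / 216.00 ≈ 26.1 mL/min
CrCl ≈ 26 mL/min → bracket 15–44 mL/min.
50% of 800 mg = 400 mg

400 mg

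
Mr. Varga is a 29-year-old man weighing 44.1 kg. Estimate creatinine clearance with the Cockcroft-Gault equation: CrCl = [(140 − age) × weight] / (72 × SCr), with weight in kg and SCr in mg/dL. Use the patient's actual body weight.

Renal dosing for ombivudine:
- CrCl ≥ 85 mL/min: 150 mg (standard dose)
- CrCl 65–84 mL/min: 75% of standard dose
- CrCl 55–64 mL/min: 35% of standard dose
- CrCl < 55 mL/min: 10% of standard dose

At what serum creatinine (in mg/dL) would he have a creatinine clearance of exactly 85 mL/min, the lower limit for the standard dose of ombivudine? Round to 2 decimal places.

Standard dose requires CrCl ≥ 85 mL/min.
Set (140 − 29) × 44.1 / (72 × SCr) = 85
SCr = (140 − 29) × 44.1 / (72 × 85) = 0.800 mg/dL

0.80 mg/dL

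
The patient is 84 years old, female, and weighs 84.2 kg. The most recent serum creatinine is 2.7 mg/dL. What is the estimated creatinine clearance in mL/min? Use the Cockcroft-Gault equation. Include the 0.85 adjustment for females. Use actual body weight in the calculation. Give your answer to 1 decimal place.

CrCl = (140 − 84) × 84.2 / (72 × 2.7) × 0.85 = 4715.2 / 194.40 × 0.85 ≈ 20.6 mL/min

20.6 mL/min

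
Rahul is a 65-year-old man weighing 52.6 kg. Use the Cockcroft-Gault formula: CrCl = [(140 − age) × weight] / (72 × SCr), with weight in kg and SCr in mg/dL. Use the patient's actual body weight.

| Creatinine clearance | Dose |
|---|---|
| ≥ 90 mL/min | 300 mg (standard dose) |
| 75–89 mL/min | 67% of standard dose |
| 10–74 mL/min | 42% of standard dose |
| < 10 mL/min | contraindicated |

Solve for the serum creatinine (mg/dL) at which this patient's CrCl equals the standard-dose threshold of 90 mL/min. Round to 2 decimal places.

Standard dose requires CrCl ≥ 90 mL/min.
Set (140 − 65) × 52.6 / (72 × SCr) = 90
SCr = (140 − 65) × 52.6 / (72 × 90) = 0.609 mg/dL

0.61 mg/dL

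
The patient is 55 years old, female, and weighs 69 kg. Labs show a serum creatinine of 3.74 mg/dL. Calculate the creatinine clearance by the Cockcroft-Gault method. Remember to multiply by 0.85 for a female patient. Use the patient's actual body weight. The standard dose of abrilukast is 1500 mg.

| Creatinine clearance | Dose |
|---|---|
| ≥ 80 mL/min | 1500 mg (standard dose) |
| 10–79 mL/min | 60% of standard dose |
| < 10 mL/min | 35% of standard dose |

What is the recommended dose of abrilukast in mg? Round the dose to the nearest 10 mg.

900 mg

CrCl = (140 − 55) × 69 / (72 × 3.74) × 0.85 = 5865.0 / 269.28 × 0.85 ≈ 18.5 mL/min
CrCl ≈ 19 mL/min → bracket 10–79 mL/min.
60% of 1500 mg = 900 mg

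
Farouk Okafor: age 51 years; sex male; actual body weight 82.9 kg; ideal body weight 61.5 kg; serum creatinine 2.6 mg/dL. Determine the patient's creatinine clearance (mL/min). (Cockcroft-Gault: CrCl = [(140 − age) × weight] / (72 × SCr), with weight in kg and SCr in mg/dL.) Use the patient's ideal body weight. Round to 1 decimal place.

CrCl = (140 − 51) × 61.5 / (72 × 2.6) = 5473.5 / 187.20 ≈ 29.2 mL/min

29.2 mL/min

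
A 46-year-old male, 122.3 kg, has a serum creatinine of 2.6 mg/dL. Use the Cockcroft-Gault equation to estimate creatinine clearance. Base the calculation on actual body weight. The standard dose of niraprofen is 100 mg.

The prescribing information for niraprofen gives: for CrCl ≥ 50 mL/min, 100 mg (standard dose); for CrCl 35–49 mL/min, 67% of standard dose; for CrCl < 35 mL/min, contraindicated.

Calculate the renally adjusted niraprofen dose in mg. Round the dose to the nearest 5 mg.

100 mg

CrCl = (140 − 46) × 122.3 / (72 × 2.6) = 11496.2 / 187.20 ≈ 61.4 mL/min
CrCl ≈ 61 mL/min → bracket ≥ 50 mL/min.
100% of 100 mg = 100 mg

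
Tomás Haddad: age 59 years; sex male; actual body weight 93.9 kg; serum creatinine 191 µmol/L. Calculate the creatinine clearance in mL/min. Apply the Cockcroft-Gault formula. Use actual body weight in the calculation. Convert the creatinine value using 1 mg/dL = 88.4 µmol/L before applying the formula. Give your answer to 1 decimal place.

48.9 mL/min

SCr = 191 / 88.4 = 2.161 mg/dL
CrCl = (140 − 59) × 93.9 / (72 × 2.161) = 7605.9 / 155.59 ≈ 48.9 mL/min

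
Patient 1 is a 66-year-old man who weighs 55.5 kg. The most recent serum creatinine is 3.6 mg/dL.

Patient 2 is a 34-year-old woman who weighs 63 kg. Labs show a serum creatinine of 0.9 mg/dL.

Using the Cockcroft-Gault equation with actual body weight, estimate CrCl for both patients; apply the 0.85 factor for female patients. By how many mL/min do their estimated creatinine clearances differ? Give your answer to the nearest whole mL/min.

Patient 1: CrCl = (140 − 66) × 55.5 / (72 × 3.6) = 4107.0 / 259.20 ≈ 15.8 mL/min
Patient 2: CrCl = (140 − 34) × 63 / (72 × 0.9) × 0.85 = 6678.0 / 64.80 × 0.85 ≈ 87.6 mL/min
|15.8 − 87.6| = 71.8 mL/min

72 mL/min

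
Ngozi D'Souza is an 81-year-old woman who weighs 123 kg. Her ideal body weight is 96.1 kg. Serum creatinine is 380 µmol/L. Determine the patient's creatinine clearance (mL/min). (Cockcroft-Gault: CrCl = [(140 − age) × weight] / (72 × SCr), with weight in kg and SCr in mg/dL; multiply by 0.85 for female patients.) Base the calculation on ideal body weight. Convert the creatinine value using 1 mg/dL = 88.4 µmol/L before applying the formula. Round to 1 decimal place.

15.6 mL/min

SCr = 380 / 88.4 = 4.299 mg/dL
CrCl = (140 − 81) × 96.1 / (72 × 4.299) × 0.85 = 5669.9 / 309.53 × 0.85 ≈ 15.6 mL/min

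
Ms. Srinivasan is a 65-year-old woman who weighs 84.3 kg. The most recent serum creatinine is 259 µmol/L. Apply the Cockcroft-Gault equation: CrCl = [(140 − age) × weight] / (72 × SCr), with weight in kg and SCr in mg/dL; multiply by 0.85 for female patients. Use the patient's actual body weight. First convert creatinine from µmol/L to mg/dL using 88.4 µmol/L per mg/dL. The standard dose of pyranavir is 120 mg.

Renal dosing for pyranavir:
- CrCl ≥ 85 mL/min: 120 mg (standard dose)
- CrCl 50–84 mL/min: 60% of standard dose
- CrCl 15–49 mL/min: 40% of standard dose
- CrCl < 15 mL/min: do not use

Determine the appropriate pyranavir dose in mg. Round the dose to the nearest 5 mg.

SCr = 259 / 88.4 = 2.93 mg/dL
CrCl = (140 − 65) × 84.3 / (72 × 2.93) × 0.85 = 6322.5 / 210.96 × 0.85 ≈ 25.5 mL/min
CrCl ≈ 25 mL/min → bracket 15–49 mL/min.
40% of 120 mg = 48 mg → 50 mg

50 mg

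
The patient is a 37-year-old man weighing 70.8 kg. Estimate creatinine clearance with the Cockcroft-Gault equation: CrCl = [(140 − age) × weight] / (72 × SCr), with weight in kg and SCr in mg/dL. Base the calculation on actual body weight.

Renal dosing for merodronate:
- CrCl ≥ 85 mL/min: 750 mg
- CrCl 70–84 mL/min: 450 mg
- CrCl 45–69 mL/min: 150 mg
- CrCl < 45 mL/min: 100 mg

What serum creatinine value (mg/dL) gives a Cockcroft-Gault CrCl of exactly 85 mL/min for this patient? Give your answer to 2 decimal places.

1.19 mg/dL

Standard dose requires CrCl ≥ 85 mL/min.
Set (140 − 37) × 70.8 / (72 × SCr) = 85
SCr = (140 − 37) × 70.8 / (72 × 85) = 1.192 mg/dL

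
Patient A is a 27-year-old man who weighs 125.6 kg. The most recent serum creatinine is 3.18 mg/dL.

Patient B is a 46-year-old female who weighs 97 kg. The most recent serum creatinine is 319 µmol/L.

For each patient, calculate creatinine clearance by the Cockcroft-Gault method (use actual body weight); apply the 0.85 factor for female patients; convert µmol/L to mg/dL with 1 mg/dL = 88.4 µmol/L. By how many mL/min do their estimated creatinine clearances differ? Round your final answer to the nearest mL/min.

Patient A: CrCl = (140 − 27) × 125.6 / (72 × 3.18) = 14192.8 / 228.96 ≈ 62.0 mL/min
Patient B: SCr = 319 / 88.4 = 3.609 mg/dL
Patient B: CrCl = (140 − 46) × 97 / (72 × 3.609) × 0.85 = 9118.0 / 259.85 × 0.85 ≈ 29.8 mL/min
|62.0 − 29.8| = 32.2 mL/min

32 mL/min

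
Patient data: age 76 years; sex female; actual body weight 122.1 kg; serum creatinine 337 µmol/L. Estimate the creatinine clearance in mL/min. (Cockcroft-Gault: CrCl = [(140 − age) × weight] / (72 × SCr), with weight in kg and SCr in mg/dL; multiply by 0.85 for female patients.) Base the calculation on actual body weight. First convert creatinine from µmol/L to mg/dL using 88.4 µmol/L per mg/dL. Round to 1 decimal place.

24.2 mL/min

SCr = 337 / 88.4 = 3.812 mg/dL
CrCl = (140 − 76) × 122.1 / (72 × 3.812) × 0.85 = 7814.4 / 274.46 × 0.85 ≈ 24.2 mL/min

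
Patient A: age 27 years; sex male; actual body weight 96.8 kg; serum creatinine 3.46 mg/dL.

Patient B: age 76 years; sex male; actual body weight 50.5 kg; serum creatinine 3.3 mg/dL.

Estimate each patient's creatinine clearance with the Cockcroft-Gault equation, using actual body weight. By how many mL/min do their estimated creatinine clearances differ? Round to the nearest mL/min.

30 mL/min

Patient A: CrCl = (140 − 27) × 96.8 / (72 × 3.46) = 10938.4 / 249.12 ≈ 43.9 mL/min
Patient B: CrCl = (140 − 76) × 50.5 / (72 × 3.3) = 3232.0 / 237.60 ≈ 13.6 mL/min
|43.9 − 13.6| = 30.3 mL/min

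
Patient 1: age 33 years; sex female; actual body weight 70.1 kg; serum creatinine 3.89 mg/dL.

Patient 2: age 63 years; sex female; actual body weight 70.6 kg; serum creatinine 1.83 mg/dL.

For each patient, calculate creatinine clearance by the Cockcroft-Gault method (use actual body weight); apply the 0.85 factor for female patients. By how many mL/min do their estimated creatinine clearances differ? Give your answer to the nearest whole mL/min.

Patient 1: CrCl = (140 − 33) × 70.1 / (72 × 3.89) × 0.85 = 7500.7 / 280.08 × 0.85 ≈ 22.8 mL/min
Patient 2: CrCl = (140 − 63) × 70.6 / (72 × 1.83) × 0.85 = 5436.2 / 131.76 × 0.85 ≈ 35.1 mL/min
|22.8 − 35.1| = 12.3 mL/min

12 mL/min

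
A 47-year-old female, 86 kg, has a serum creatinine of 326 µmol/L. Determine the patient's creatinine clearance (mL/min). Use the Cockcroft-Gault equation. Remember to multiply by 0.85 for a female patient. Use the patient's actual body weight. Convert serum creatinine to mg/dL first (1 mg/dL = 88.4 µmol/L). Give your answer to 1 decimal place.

25.6 mL/min

SCr = 326 / 88.4 = 3.688 mg/dL
CrCl = (140 − 47) × 86 / (72 × 3.688) × 0.85 = 7998.0 / 265.54 × 0.85 ≈ 25.6 mL/min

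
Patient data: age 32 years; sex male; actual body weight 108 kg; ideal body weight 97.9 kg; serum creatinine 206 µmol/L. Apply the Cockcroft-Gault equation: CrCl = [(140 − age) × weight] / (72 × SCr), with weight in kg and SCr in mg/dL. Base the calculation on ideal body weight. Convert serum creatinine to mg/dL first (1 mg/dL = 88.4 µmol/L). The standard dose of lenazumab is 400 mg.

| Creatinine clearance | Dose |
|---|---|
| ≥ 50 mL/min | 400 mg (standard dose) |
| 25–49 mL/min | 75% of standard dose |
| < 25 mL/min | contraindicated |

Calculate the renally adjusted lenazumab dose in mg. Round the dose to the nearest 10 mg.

400 mg

SCr = 206 / 88.4 = 2.33 mg/dL
CrCl = (140 − 32) × 97.9 / (72 × 2.33) = 10573.2 / 167.76 ≈ 63.0 mL/min
CrCl ≈ 63 mL/min → bracket ≥ 50 mL/min.
100% of 400 mg = 400 mg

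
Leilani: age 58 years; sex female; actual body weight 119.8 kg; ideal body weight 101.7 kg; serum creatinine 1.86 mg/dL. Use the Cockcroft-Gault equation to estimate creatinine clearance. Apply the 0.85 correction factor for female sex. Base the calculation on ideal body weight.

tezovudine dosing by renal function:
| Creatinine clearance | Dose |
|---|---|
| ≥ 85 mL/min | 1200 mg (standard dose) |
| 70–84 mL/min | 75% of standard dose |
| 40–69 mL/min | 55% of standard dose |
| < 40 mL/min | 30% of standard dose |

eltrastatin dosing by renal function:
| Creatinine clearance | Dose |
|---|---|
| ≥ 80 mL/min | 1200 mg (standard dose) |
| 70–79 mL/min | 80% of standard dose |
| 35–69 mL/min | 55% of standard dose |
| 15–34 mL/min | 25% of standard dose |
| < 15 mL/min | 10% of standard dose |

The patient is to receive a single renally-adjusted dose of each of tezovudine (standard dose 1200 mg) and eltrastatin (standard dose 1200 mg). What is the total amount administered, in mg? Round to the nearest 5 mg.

CrCl = (140 − 58) × 101.7 / (72 × 1.86) × 0.85 = 8339.4 / 133.92 × 0.85 ≈ 52.9 mL/min
CrCl ≈ 53 mL/min.
tezovudine: 40–69 mL/min → 55% of 1200 mg = 660 mg.
eltrastatin: 35–69 mL/min → 55% of 1200 mg = 660 mg.
Total = 660 + 660 = 1320 mg.

1320 mg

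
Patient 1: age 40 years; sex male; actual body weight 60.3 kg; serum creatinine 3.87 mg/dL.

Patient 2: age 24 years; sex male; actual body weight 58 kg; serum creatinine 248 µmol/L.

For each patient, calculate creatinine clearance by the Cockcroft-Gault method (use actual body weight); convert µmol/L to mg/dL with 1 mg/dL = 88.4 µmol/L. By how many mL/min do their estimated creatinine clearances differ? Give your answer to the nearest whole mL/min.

12 mL/min

Patient 1: CrCl = (140 − 40) × 60.3 / (72 × 3.87) = 6030.0 / 278.64 ≈ 21.6 mL/min
Patient 2: SCr = 248 / 88.4 = 2.805 mg/dL
Patient 2: CrCl = (140 − 24) × 58 / (72 × 2.805) = 6728.0 / 201.96 ≈ 33.3 mL/min
|21.6 − 33.3| = 11.7 mL/min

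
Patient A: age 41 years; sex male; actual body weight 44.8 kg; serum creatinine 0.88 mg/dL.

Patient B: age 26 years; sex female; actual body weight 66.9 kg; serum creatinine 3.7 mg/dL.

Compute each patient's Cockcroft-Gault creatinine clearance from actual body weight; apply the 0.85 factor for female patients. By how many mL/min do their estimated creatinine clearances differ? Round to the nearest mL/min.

Patient A: CrCl = (140 − 41) × 44.8 / (72 × 0.88) = 4435.2 / 63.36 ≈ 70.0 mL/min
Patient B: CrCl = (140 − 26) × 66.9 / (72 × 3.7) × 0.85 = 7626.6 / 266.40 × 0.85 ≈ 24.3 mL/min
|70.0 − 24.3| = 45.7 mL/min

46 mL/min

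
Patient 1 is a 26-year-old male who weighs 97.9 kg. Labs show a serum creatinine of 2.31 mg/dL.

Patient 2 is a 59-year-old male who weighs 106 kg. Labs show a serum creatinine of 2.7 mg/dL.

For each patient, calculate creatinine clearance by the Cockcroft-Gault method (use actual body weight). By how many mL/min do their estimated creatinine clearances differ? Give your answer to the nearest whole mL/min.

23 mL/min

Patient 1: CrCl = (140 − 26) × 97.9 / (72 × 2.31) = 11160.6 / 166.32 ≈ 67.1 mL/min
Patient 2: CrCl = (140 − 59) × 106 / (72 × 2.7) = 8586.0 / 194.40 ≈ 44.2 mL/min
|67.1 − 44.2| = 22.9 mL/min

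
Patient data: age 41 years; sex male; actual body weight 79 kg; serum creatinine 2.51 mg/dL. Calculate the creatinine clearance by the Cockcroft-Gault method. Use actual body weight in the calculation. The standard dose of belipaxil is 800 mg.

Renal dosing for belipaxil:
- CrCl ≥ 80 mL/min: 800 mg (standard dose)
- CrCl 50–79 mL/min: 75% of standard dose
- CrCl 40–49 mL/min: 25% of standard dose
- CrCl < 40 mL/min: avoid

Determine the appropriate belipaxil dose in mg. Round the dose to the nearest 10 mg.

CrCl = (140 − 41) × 79 / (72 × 2.51) = 7821.0 / 180.72 ≈ 43.3 mL/min
CrCl ≈ 43 mL/min → bracket 40–49 mL/min.
25% of 800 mg = 200 mg

200 mg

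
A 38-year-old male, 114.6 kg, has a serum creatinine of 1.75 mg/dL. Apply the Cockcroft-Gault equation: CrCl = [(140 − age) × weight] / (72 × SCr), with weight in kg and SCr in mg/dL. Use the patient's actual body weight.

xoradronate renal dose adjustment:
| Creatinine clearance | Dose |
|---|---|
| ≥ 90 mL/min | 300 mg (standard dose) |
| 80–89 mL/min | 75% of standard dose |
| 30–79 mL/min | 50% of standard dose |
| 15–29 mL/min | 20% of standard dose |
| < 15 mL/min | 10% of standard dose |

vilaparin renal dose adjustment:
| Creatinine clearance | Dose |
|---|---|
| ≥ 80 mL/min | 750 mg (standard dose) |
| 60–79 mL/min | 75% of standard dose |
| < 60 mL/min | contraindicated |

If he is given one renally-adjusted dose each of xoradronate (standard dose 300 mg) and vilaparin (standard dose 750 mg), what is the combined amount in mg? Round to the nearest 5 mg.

1050 mg

CrCl = (140 − 38) × 114.6 / (72 × 1.75) = 11689.2 / 126.00 ≈ 92.8 mL/min
CrCl ≈ 93 mL/min.
xoradronate: ≥ 90 mL/min → 100% of 300 mg = 300 mg.
vilaparin: ≥ 80 mL/min → 100% of 750 mg = 750 mg.
Total = 300 + 750 = 1050 mg.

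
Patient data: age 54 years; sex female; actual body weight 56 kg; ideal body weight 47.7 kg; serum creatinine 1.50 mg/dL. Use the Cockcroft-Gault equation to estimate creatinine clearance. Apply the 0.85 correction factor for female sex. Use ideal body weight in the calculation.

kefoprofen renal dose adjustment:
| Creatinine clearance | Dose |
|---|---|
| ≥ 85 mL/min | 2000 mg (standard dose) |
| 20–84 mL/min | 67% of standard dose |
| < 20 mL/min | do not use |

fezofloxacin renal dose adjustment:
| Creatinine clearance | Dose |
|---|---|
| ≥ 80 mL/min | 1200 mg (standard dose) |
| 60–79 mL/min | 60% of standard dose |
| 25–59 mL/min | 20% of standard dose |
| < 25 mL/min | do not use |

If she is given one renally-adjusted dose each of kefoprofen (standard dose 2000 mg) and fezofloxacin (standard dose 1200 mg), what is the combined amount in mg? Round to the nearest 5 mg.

1580 mg

CrCl = (140 − 54) × 47.7 / (72 × 1.5) × 0.85 = 4102.2 / 108.00 × 0.85 ≈ 32.3 mL/min
CrCl ≈ 32 mL/min.
kefoprofen: 20–84 mL/min → 67% of 2000 mg = 1340 mg.
fezofloxacin: 25–59 mL/min → 20% of 1200 mg = 240 mg.
Total = 1340 + 240 = 1580 mg.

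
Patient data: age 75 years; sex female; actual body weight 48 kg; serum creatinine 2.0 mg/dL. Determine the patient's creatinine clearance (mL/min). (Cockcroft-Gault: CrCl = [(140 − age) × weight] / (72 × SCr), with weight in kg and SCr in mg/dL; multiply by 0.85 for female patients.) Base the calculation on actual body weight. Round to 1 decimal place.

CrCl = (140 − 75) × 48 / (72 × 2) × 0.85 = 3120.0 / 144.00 × 0.85 ≈ 18.4 mL/min

18.4 mL/min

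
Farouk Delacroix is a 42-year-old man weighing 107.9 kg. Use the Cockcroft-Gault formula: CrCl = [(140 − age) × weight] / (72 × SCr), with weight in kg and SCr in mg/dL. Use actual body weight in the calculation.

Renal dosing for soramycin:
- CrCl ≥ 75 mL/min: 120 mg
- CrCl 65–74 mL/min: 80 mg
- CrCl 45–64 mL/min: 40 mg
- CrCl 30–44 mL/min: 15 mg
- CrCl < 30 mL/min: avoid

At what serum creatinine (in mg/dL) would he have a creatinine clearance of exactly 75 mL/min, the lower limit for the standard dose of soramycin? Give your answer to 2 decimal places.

Standard dose requires CrCl ≥ 75 mL/min.
Set (140 − 42) × 107.9 / (72 × SCr) = 75
SCr = (140 − 42) × 107.9 / (72 × 75) = 1.958 mg/dL

1.96 mg/dL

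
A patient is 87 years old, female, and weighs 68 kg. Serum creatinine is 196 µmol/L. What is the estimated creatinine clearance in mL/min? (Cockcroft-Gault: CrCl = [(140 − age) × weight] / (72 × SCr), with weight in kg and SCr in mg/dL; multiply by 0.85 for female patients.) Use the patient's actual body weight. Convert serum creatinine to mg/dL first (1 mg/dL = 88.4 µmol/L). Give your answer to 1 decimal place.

19.2 mL/min

SCr = 196 / 88.4 = 2.217 mg/dL
CrCl = (140 − 87) × 68 / (72 × 2.217) × 0.85 = 3604.0 / 159.62 × 0.85 ≈ 19.2 mL/min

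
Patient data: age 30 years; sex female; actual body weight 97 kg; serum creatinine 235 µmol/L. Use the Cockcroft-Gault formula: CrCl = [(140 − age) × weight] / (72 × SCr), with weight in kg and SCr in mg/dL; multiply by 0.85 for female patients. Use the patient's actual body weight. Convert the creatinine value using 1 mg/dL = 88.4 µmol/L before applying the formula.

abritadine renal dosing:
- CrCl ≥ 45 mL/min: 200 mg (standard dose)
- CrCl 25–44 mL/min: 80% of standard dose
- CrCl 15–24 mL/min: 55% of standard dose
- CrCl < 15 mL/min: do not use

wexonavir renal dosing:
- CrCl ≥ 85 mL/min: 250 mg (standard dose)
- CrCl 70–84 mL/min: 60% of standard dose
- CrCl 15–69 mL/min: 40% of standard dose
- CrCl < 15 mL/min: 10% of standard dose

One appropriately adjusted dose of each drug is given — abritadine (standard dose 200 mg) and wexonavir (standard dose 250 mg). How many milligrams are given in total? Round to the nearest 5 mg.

300 mg

SCr = 235 / 88.4 = 2.658 mg/dL
CrCl = (140 − 30) × 97 / (72 × 2.658) × 0.85 = 10670.0 / 191.38 × 0.85 ≈ 47.4 mL/min
CrCl ≈ 47 mL/min.
abritadine: ≥ 45 mL/min → 100% of 200 mg = 200 mg.
wexonavir: 15–69 mL/min → 40% of 250 mg = 100 mg.
Total = 200 + 100 = 300 mg.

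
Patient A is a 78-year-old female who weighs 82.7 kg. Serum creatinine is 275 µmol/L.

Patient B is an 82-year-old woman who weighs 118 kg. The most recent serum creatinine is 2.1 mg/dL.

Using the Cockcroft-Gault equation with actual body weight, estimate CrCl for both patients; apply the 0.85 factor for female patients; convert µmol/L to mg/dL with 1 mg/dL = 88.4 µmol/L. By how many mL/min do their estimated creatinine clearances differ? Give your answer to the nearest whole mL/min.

19 mL/min

Patient A: SCr = 275 / 88.4 = 3.111 mg/dL
Patient A: CrCl = (140 − 78) × 82.7 / (72 × 3.111) × 0.85 = 5127.4 / 223.99 × 0.85 ≈ 19.5 mL/min
Patient B: CrCl = (140 − 82) × 118 / (72 × 2.1) × 0.85 = 6844.0 / 151.20 × 0.85 ≈ 38.5 mL/min
|19.5 − 38.5| = 19.0 mL/min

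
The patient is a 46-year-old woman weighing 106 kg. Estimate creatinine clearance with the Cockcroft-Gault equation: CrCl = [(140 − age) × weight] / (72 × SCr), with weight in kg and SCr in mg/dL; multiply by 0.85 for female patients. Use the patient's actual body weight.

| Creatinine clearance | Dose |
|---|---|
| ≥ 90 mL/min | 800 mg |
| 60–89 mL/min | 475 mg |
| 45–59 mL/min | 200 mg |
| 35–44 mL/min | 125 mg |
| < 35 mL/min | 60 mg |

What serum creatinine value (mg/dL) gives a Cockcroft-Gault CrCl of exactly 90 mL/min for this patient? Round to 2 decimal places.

1.31 mg/dL

Standard dose requires CrCl ≥ 90 mL/min.
Set (140 − 46) × 106 × 0.85 / (72 × SCr) = 90
SCr = (140 − 46) × 106 × 0.85 / (72 × 90) = 1.307 mg/dL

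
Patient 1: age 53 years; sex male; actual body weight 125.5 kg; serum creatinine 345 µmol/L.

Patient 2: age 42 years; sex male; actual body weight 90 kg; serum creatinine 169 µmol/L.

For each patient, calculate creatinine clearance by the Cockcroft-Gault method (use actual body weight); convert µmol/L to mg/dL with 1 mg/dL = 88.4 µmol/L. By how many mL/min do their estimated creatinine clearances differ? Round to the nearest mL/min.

25 mL/min

Patient 1: SCr = 345 / 88.4 = 3.903 mg/dL
Patient 1: CrCl = (140 − 53) × 125.5 / (72 × 3.903) = 10918.5 / 281.02 ≈ 38.9 mL/min
Patient 2: SCr = 169 / 88.4 = 1.912 mg/dL
Patient 2: CrCl = (140 − 42) × 90 / (72 × 1.912) = 8820.0 / 137.66 ≈ 64.1 mL/min
|38.9 − 64.1| = 25.2 mL/min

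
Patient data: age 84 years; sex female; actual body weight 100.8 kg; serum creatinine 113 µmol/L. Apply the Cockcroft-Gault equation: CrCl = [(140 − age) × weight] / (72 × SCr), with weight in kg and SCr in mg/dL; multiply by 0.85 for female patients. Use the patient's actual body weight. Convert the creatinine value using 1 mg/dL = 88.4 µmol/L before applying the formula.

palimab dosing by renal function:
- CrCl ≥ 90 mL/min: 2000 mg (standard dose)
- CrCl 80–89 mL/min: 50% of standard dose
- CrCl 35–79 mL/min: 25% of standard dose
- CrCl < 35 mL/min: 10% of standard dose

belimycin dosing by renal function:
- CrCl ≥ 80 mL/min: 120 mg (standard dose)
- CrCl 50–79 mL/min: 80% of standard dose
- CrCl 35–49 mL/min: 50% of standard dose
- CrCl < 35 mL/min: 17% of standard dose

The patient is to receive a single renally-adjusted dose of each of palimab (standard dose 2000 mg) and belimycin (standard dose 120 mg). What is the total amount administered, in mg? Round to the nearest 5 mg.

595 mg

SCr = 113 / 88.4 = 1.278 mg/dL
CrCl = (140 − 84) × 100.8 / (72 × 1.278) × 0.85 = 5644.8 / 92.02 × 0.85 ≈ 52.1 mL/min
CrCl ≈ 52 mL/min.
palimab: 35–79 mL/min → 25% of 2000 mg = 500 mg.
belimycin: 50–79 mL/min → 80% of 120 mg = 96 mg.
Total = 500 + 96 = 596 mg.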